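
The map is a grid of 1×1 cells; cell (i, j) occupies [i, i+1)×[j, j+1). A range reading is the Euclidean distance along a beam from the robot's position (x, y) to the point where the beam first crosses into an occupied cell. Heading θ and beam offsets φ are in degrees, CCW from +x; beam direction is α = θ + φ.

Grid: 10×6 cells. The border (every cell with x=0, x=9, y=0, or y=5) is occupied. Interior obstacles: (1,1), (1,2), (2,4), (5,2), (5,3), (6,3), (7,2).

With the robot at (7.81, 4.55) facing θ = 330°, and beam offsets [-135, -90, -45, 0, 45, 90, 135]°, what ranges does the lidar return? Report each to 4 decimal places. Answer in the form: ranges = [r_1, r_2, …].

beam 1: φ=-135°, α=195°
  dir = (cos 195°, sin 195°) = (-0.9659, -0.2588); from cell (7,4)
  next x-line at t=0.8386, next y-line at t=2.1250; Δt_x=1.0353, Δt_y=3.8637
    x: enter (6,4) at t=0.8386
    x: enter (5,4) at t=1.8738
    y: enter (5,3) at t=2.1250 ← occupied
  → r_1 = 2.1250
beam 2: φ=-90°, α=240°
  dir = (cos 240°, sin 240°) = (-0.5000, -0.8660); from cell (7,4)
  next x-line at t=1.6200, next y-line at t=0.6351; Δt_x=2.0000, Δt_y=1.1547
    y: enter (7,3) at t=0.6351
    x: enter (6,3) at t=1.6200 ← occupied
  → r_2 = 1.6200
beam 3: φ=-45°, α=285°
  dir = (cos 285°, sin 285°) = (0.2588, -0.9659); from cell (7,4)
  next x-line at t=0.7341, next y-line at t=0.5694; Δt_x=3.8637, Δt_y=1.0353
    y: enter (7,3) at t=0.5694
    x: enter (8,3) at t=0.7341
    y: enter (8,2) at t=1.6047
    y: enter (8,1) at t=2.6400
    y: enter (8,0) at t=3.6752 ← occupied
  → r_3 = 3.6752
beam 4: φ=0°, α=330°
  dir = (cos 330°, sin 330°) = (0.8660, -0.5000); from cell (7,4)
  next x-line at t=0.2194, next y-line at t=1.1000; Δt_x=1.1547, Δt_y=2.0000
    x: enter (8,4) at t=0.2194
    y: enter (8,3) at t=1.1000
    x: enter (9,3) at t=1.3741 ← occupied
  → r_4 = 1.3741
beam 5: φ=45°, α=15°
  dir = (cos 15°, sin 15°) = (0.9659, 0.2588); from cell (7,4)
  next x-line at t=0.1967, next y-line at t=1.7387; Δt_x=1.0353, Δt_y=3.8637
    x: enter (8,4) at t=0.1967
    x: enter (9,4) at t=1.2320 ← occupied
  → r_5 = 1.2320
beam 6: φ=90°, α=60°
  dir = (cos 60°, sin 60°) = (0.5000, 0.8660); from cell (7,4)
  next x-line at t=0.3800, next y-line at t=0.5196; Δt_x=2.0000, Δt_y=1.1547
    x: enter (8,4) at t=0.3800
    y: enter (8,5) at t=0.5196 ← occupied
  → r_6 = 0.5196
beam 7: φ=135°, α=105°
  dir = (cos 105°, sin 105°) = (-0.2588, 0.9659); from cell (7,4)
  next x-line at t=3.1296, next y-line at t=0.4659; Δt_x=3.8637, Δt_y=1.0353
    y: enter (7,5) at t=0.4659 ← occupied
  → r_7 = 0.4659

ranges = [2.1250, 1.6200, 3.6752, 1.3741, 1.2320, 0.5196, 0.4659]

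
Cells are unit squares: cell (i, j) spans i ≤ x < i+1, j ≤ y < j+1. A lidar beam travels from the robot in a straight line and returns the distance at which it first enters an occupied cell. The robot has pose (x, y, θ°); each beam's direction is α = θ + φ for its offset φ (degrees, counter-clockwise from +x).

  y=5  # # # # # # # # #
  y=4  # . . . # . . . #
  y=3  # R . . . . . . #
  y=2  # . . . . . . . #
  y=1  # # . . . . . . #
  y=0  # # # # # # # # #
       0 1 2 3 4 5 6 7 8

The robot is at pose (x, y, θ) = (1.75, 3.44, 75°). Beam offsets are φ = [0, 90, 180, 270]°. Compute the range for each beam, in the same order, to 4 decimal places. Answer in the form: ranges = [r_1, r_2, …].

beam 1: φ=0°, α=75°
  direction (0.2588, 0.9659); cell (1,3); t to first gridline: x 0.9659, y 0.5798 (then +3.8637 / +1.0353)
    (1,4) via y @ 0.5798
    (2,4) via x @ 0.9659
    (2,5) via y @ 1.6150  # hit
  → r_1 = 1.6150
beam 2: φ=90°, α=165°
  direction (-0.9659, 0.2588); cell (1,3); t to first gridline: x 0.7765, y 2.1637 (then +1.0353 / +3.8637)
    (0,3) via x @ 0.7765  # hit
  → r_2 = 0.7765
beam 3: φ=180°, α=255°
  direction (-0.2588, -0.9659); cell (1,3); t to first gridline: x 2.8978, y 0.4555 (then +3.8637 / +1.0353)
    (1,2) via y @ 0.4555
    (1,1) via y @ 1.4908  # hit
  → r_3 = 1.4908
beam 4: φ=270°, α=345°
  direction (0.9659, -0.2588); cell (1,3); t to first gridline: x 0.2588, y 1.7000 (then +1.0353 / +3.8637)
    (2,3) via x @ 0.2588
    (3,3) via x @ 1.2941
    (3,2) via y @ 1.7000
    (4,2) via x @ 2.3294
    (5,2) via x @ 3.3646
    (6,2) via x @ 4.3999
    (7,2) via x @ 5.4352
    (7,1) via y @ 5.5637
    (8,1) via x @ 6.4705  # hit
  → r_4 = 6.4705

ranges = [1.6150, 0.7765, 1.4908, 6.4705]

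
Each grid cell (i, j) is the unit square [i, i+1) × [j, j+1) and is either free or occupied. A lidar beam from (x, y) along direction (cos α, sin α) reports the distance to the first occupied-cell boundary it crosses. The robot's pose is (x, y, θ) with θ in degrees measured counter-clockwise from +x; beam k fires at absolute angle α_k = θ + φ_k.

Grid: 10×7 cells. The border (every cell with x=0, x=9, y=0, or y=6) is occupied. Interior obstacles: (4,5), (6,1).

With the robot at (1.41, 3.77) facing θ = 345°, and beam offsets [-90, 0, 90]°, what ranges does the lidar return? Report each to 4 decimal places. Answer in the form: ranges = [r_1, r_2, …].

ranges = [1.5841, 7.8577, 2.3087]

beam 1: φ=-90°, α=255°
  cosα=-0.2588 sinα=-0.9659 | (1,3) | tMaxX 1.5841 tMaxY 0.7972 | tΔX 3.8637 tΔY 1.0353
    t=0.7972 [y] (1,2)
    t=1.5841 [x] (0,2) — stop
  → r_1 = 1.5841
beam 2: φ=0°, α=345°
  cosα=0.9659 sinα=-0.2588 | (1,3) | tMaxX 0.6108 tMaxY 2.9751 | tΔX 1.0353 tΔY 3.8637
    t=0.6108 [x] (2,3)
    t=1.6461 [x] (3,3)
    t=2.6814 [x] (4,3)
    t=2.9751 [y] (4,2)
    t=3.7166 [x] (5,2)
    t=4.7519 [x] (6,2)
    t=5.7872 [x] (7,2)
    t=6.8225 [x] (8,2)
    t=6.8388 [y] (8,1)
    t=7.8577 [x] (9,1) — stop
  → r_2 = 7.8577
beam 3: φ=90°, α=75°
  cosα=0.2588 sinα=0.9659 | (1,3) | tMaxX 2.2796 tMaxY 0.2381 | tΔX 3.8637 tΔY 1.0353
    t=0.2381 [y] (1,4)
    t=1.2734 [y] (1,5)
    t=2.2796 [x] (2,5)
    t=2.3087 [y] (2,6) — stop
  → r_3 = 2.3087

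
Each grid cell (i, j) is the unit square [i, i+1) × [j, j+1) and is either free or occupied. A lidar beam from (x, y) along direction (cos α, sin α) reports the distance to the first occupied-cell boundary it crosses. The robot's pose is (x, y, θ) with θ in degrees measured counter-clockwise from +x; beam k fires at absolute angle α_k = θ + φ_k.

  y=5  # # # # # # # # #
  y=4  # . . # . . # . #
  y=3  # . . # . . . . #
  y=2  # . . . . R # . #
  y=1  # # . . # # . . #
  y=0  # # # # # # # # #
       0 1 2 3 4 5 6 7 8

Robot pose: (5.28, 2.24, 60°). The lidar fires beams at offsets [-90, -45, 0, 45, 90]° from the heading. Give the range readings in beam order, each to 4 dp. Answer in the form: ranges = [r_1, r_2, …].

beam 1: φ=-90°, α=330°
  direction (0.8660, -0.5000); cell (5,2); t to first gridline: x 0.8314, y 0.4800 (then +1.1547 / +2.0000)
    (5,1) via y @ 0.4800  # hit
  → r_1 = 0.4800
beam 2: φ=-45°, α=15°
  direction (0.9659, 0.2588); cell (5,2); t to first gridline: x 0.7454, y 2.9364 (then +1.0353 / +3.8637)
    (6,2) via x @ 0.7454  # hit
  → r_2 = 0.7454
beam 3: φ=0°, α=60°
  direction (0.5000, 0.8660); cell (5,2); t to first gridline: x 1.4400, y 0.8776 (then +2.0000 / +1.1547)
    (5,3) via y @ 0.8776
    (6,3) via x @ 1.4400
    (6,4) via y @ 2.0323  # hit
  → r_3 = 2.0323
beam 4: φ=45°, α=105°
  direction (-0.2588, 0.9659); cell (5,2); t to first gridline: x 1.0818, y 0.7868 (then +3.8637 / +1.0353)
    (5,3) via y @ 0.7868
    (4,3) via x @ 1.0818
    (4,4) via y @ 1.8221
    (4,5) via y @ 2.8574  # hit
  → r_4 = 2.8574
beam 5: φ=90°, α=150°
  direction (-0.8660, 0.5000); cell (5,2); t to first gridline: x 0.3233, y 1.5200 (then +1.1547 / +2.0000)
    (4,2) via x @ 0.3233
    (3,2) via x @ 1.4780
    (3,3) via y @ 1.5200  # hit
  → r_5 = 1.5200

ranges = [0.4800, 0.7454, 2.0323, 2.8574, 1.5200]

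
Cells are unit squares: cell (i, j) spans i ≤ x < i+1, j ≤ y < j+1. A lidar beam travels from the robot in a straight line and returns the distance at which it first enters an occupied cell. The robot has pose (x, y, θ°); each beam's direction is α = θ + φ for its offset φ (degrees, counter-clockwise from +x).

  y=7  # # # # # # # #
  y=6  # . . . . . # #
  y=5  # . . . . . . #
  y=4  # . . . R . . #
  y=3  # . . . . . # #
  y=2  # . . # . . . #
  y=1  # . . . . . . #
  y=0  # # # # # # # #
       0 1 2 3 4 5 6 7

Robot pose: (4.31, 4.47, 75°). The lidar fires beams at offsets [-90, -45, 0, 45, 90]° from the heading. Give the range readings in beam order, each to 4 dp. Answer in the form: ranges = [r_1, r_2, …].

beam 1: φ=-90°, α=345°
  dir = (cos 345°, sin 345°) = (0.9659, -0.2588); from cell (4,4)
  next x-line at t=0.7143, next y-line at t=1.8159; Δt_x=1.0353, Δt_y=3.8637
    x: enter (5,4) at t=0.7143
    x: enter (6,4) at t=1.7496
    y: enter (6,3) at t=1.8159 ← occupied
  → r_1 = 1.8159
beam 2: φ=-45°, α=30°
  dir = (cos 30°, sin 30°) = (0.8660, 0.5000); from cell (4,4)
  next x-line at t=0.7967, next y-line at t=1.0600; Δt_x=1.1547, Δt_y=2.0000
    x: enter (5,4) at t=0.7967
    y: enter (5,5) at t=1.0600
    x: enter (6,5) at t=1.9514
    y: enter (6,6) at t=3.0600 ← occupied
  → r_2 = 3.0600
beam 3: φ=0°, α=75°
  dir = (cos 75°, sin 75°) = (0.2588, 0.9659); from cell (4,4)
  next x-line at t=2.6660, next y-line at t=0.5487; Δt_x=3.8637, Δt_y=1.0353
    y: enter (4,5) at t=0.5487
    y: enter (4,6) at t=1.5840
    y: enter (4,7) at t=2.6192 ← occupied
  → r_3 = 2.6192
beam 4: φ=45°, α=120°
  dir = (cos 120°, sin 120°) = (-0.5000, 0.8660); from cell (4,4)
  next x-line at t=0.6200, next y-line at t=0.6120; Δt_x=2.0000, Δt_y=1.1547
    y: enter (4,5) at t=0.6120
    x: enter (3,5) at t=0.6200
    y: enter (3,6) at t=1.7667
    x: enter (2,6) at t=2.6200
    y: enter (2,7) at t=2.9214 ← occupied
  → r_4 = 2.9214
beam 5: φ=90°, α=165°
  dir = (cos 165°, sin 165°) = (-0.9659, 0.2588); from cell (4,4)
  next x-line at t=0.3209, next y-line at t=2.0478; Δt_x=1.0353, Δt_y=3.8637
    x: enter (3,4) at t=0.3209
    x: enter (2,4) at t=1.3562
    y: enter (2,5) at t=2.0478
    x: enter (1,5) at t=2.3915
    x: enter (0,5) at t=3.4268 ← occupied
  → r_5 = 3.4268

ranges = [1.8159, 3.0600, 2.6192, 2.9214, 3.4268]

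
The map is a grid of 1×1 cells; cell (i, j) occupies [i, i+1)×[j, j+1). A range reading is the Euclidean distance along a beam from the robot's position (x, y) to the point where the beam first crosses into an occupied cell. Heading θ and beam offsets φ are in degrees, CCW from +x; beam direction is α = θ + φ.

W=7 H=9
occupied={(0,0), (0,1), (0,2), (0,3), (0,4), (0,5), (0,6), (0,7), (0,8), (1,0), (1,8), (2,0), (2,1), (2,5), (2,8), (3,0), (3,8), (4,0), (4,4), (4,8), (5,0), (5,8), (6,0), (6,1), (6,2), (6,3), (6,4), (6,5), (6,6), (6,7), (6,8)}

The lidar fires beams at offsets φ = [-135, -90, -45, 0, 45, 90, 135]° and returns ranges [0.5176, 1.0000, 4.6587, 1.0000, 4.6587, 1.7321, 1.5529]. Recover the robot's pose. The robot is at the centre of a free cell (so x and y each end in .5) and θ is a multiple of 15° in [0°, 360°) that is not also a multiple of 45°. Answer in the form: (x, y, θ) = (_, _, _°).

The pose lattice has 32·16 = 512 candidates. Test each by forward raycasting.
  (3.5, 3.5, 30°): beam 1 = 1.9319 ≠ 0.5176 ✗
  (5.5, 4.5, 240°): beam 1 = 3.6235 ≠ 0.5176 ✗
  (3.5, 1.5, 240°): beam 1 = 3.6235 ≠ 0.5176 ✗
  (3.5, 2.5, 240°): beam 1 = 2.5882 ≠ 0.5176 ✗
  (3.5, 7.5, 285°): beam 1 = 1.0000 ≠ 0.5176 ✗
  …
  (1.5, 6.5, 330°): r_1=0.5176, r_2=1.0000, r_3=4.6587, r_4=1.0000, r_5=4.6587, r_6=1.7321, r_7=1.5529 — all match ✓
Only this pose fits every beam.

(x, y, θ) = (1.5, 6.5, 330°)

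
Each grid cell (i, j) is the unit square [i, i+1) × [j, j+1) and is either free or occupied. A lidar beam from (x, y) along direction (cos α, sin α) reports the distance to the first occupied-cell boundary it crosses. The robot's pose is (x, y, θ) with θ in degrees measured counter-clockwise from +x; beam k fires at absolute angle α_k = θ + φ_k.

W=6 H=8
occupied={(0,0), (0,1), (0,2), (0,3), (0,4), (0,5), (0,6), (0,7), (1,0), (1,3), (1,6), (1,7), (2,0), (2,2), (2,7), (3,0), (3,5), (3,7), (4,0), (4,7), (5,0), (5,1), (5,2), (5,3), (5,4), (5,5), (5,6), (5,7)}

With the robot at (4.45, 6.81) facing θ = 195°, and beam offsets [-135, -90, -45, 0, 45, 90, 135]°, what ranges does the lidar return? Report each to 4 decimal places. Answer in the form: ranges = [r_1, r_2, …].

beam 1: φ=-135°, α=60°
  cosα=0.5000 sinα=0.8660 | (4,6) | tMaxX 1.1000 tMaxY 0.2194 | tΔX 2.0000 tΔY 1.1547
    t=0.2194 [y] (4,7) — stop
  → r_1 = 0.2194
beam 2: φ=-90°, α=105°
  cosα=-0.2588 sinα=0.9659 | (4,6) | tMaxX 1.7387 tMaxY 0.1967 | tΔX 3.8637 tΔY 1.0353
    t=0.1967 [y] (4,7) — stop
  → r_2 = 0.1967
beam 3: φ=-45°, α=150°
  cosα=-0.8660 sinα=0.5000 | (4,6) | tMaxX 0.5196 tMaxY 0.3800 | tΔX 1.1547 tΔY 2.0000
    t=0.3800 [y] (4,7) — stop
  → r_3 = 0.3800
beam 4: φ=0°, α=195°
  cosα=-0.9659 sinα=-0.2588 | (4,6) | tMaxX 0.4659 tMaxY 3.1296 | tΔX 1.0353 tΔY 3.8637
    t=0.4659 [x] (3,6)
    t=1.5012 [x] (2,6)
    t=2.5364 [x] (1,6) — stop
  → r_4 = 2.5364
beam 5: φ=45°, α=240°
  cosα=-0.5000 sinα=-0.8660 | (4,6) | tMaxX 0.9000 tMaxY 0.9353 | tΔX 2.0000 tΔY 1.1547
    t=0.9000 [x] (3,6)
    t=0.9353 [y] (3,5) — stop
  → r_5 = 0.9353
beam 6: φ=90°, α=285°
  cosα=0.2588 sinα=-0.9659 | (4,6) | tMaxX 2.1250 tMaxY 0.8386 | tΔX 3.8637 tΔY 1.0353
    t=0.8386 [y] (4,5)
    t=1.8738 [y] (4,4)
    t=2.1250 [x] (5,4) — stop
  → r_6 = 2.1250
beam 7: φ=135°, α=330°
  cosα=0.8660 sinα=-0.5000 | (4,6) | tMaxX 0.6351 tMaxY 1.6200 | tΔX 1.1547 tΔY 2.0000
    t=0.6351 [x] (5,6) — stop
  → r_7 = 0.6351

ranges = [0.2194, 0.1967, 0.3800, 2.5364, 0.9353, 2.1250, 0.6351]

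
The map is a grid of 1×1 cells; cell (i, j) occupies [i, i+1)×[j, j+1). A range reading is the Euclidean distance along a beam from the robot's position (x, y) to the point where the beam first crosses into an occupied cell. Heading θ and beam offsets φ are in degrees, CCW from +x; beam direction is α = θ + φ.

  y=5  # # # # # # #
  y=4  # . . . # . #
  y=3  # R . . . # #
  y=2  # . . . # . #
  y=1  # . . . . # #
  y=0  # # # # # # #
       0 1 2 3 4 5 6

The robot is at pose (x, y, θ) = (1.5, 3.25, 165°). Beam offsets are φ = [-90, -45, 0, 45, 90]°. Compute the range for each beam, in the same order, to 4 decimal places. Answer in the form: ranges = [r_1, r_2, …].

ranges = [1.8117, 1.0000, 0.5176, 0.5774, 1.9319]

beam 1: φ=-90°, α=75°
  dir = (cos 75°, sin 75°) = (0.2588, 0.9659); from cell (1,3)
  next x-line at t=1.9319, next y-line at t=0.7765; Δt_x=3.8637, Δt_y=1.0353
    y: enter (1,4) at t=0.7765
    y: enter (1,5) at t=1.8117 ← occupied
  → r_1 = 1.8117
beam 2: φ=-45°, α=120°
  dir = (cos 120°, sin 120°) = (-0.5000, 0.8660); from cell (1,3)
  next x-line at t=1.0000, next y-line at t=0.8660; Δt_x=2.0000, Δt_y=1.1547
    y: enter (1,4) at t=0.8660
    x: enter (0,4) at t=1.0000 ← occupied
  → r_2 = 1.0000
beam 3: φ=0°, α=165°
  dir = (cos 165°, sin 165°) = (-0.9659, 0.2588); from cell (1,3)
  next x-line at t=0.5176, next y-line at t=2.8978; Δt_x=1.0353, Δt_y=3.8637
    x: enter (0,3) at t=0.5176 ← occupied
  → r_3 = 0.5176
beam 4: φ=45°, α=210°
  dir = (cos 210°, sin 210°) = (-0.8660, -0.5000); from cell (1,3)
  next x-line at t=0.5774, next y-line at t=0.5000; Δt_x=1.1547, Δt_y=2.0000
    y: enter (1,2) at t=0.5000
    x: enter (0,2) at t=0.5774 ← occupied
  → r_4 = 0.5774
beam 5: φ=90°, α=255°
  dir = (cos 255°, sin 255°) = (-0.2588, -0.9659); from cell (1,3)
  next x-line at t=1.9319, next y-line at t=0.2588; Δt_x=3.8637, Δt_y=1.0353
    y: enter (1,2) at t=0.2588
    y: enter (1,1) at t=1.2941
    x: enter (0,1) at t=1.9319 ← occupied
  → r_5 = 1.9319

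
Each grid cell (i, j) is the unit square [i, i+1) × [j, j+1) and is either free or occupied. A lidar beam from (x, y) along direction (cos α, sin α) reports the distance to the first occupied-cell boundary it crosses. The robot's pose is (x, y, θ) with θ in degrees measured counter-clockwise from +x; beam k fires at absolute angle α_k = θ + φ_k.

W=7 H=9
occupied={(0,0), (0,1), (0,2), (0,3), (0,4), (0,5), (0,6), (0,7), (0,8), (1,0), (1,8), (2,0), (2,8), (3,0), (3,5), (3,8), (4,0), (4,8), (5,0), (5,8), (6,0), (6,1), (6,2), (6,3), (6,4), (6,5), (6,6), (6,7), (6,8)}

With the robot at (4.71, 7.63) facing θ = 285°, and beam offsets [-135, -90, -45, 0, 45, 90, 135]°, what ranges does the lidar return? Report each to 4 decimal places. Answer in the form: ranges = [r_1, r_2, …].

ranges = [0.7400, 3.8409, 1.8822, 4.9842, 1.4896, 1.3355, 0.4272]

beam 1: φ=-135°, α=150°
  direction (-0.8660, 0.5000); cell (4,7); t to first gridline: x 0.8198, y 0.7400 (then +1.1547 / +2.0000)
    (4,8) via y @ 0.7400  # hit
  → r_1 = 0.7400
beam 2: φ=-90°, α=195°
  direction (-0.9659, -0.2588); cell (4,7); t to first gridline: x 0.7350, y 2.4341 (then +1.0353 / +3.8637)
    (3,7) via x @ 0.7350
    (2,7) via x @ 1.7703
    (2,6) via y @ 2.4341
    (1,6) via x @ 2.8056
    (0,6) via x @ 3.8409  # hit
  → r_2 = 3.8409
beam 3: φ=-45°, α=240°
  direction (-0.5000, -0.8660); cell (4,7); t to first gridline: x 1.4200, y 0.7275 (then +2.0000 / +1.1547)
    (4,6) via y @ 0.7275
    (3,6) via x @ 1.4200
    (3,5) via y @ 1.8822  # hit
  → r_3 = 1.8822
beam 4: φ=0°, α=285°
  direction (0.2588, -0.9659); cell (4,7); t to first gridline: x 1.1205, y 0.6522 (then +3.8637 / +1.0353)
    (4,6) via y @ 0.6522
    (5,6) via x @ 1.1205
    (5,5) via y @ 1.6875
    (5,4) via y @ 2.7228
    (5,3) via y @ 3.7581
    (5,2) via y @ 4.7933
    (6,2) via x @ 4.9842  # hit
  → r_4 = 4.9842
beam 5: φ=45°, α=330°
  direction (0.8660, -0.5000); cell (4,7); t to first gridline: x 0.3349, y 1.2600 (then +1.1547 / +2.0000)
    (5,7) via x @ 0.3349
    (5,6) via y @ 1.2600
    (6,6) via x @ 1.4896  # hit
  → r_5 = 1.4896
beam 6: φ=90°, α=15°
  direction (0.9659, 0.2588); cell (4,7); t to first gridline: x 0.3002, y 1.4296 (then +1.0353 / +3.8637)
    (5,7) via x @ 0.3002
    (6,7) via x @ 1.3355  # hit
  → r_6 = 1.3355
beam 7: φ=135°, α=60°
  direction (0.5000, 0.8660); cell (4,7); t to first gridline: x 0.5800, y 0.4272 (then +2.0000 / +1.1547)
    (4,8) via y @ 0.4272  # hit
  → r_7 = 0.4272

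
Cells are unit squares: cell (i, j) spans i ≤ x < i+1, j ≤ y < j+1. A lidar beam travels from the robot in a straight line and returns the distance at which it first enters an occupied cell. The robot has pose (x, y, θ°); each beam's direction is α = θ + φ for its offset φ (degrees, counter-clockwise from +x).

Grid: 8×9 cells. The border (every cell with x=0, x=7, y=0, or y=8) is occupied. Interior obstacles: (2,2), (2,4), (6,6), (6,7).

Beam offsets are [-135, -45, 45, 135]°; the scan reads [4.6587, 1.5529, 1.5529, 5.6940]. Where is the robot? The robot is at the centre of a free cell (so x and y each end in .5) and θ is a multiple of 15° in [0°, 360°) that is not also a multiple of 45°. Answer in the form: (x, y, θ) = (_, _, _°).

Enumerate (i+0.5, j+0.5, θ) over the 38 free cells and 16 admissible headings. For each, cast all 4 beams and compare to the given ranges.
  (4.5, 1.5, 150°): beam 1 = 2.5882 ≠ 4.6587 ✗
  (6.5, 5.5, 15°): beam 1 = 5.1962 ≠ 4.6587 ✗
  (1.5, 2.5, 105°): beam 1 = 0.5774 ≠ 4.6587 ✗
  (1.5, 3.5, 330°): beam 1 = 0.5176 ≠ 4.6587 ✗
  …
  (5.5, 2.5, 330°): r_1=4.6587, r_2=1.5529, r_3=1.5529, r_4=5.6940 — all match ✓
Only this pose fits every beam.

(x, y, θ) = (5.5, 2.5, 330°)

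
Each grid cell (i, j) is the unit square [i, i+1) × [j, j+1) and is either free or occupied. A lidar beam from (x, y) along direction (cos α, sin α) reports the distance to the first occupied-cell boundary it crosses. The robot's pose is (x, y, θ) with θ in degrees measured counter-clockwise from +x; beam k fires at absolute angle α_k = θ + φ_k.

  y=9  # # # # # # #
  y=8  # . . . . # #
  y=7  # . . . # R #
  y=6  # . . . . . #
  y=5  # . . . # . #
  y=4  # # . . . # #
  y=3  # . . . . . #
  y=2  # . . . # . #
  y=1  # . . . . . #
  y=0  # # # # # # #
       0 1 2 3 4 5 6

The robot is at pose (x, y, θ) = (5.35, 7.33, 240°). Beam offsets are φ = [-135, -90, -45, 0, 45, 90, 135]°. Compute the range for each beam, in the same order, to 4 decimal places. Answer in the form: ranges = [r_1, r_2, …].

beam 1: φ=-135°, α=105°
  direction (-0.2588, 0.9659); cell (5,7); t to first gridline: x 1.3523, y 0.6936 (then +3.8637 / +1.0353)
    (5,8) via y @ 0.6936  # hit
  → r_1 = 0.6936
beam 2: φ=-90°, α=150°
  direction (-0.8660, 0.5000); cell (5,7); t to first gridline: x 0.4041, y 1.3400 (then +1.1547 / +2.0000)
    (4,7) via x @ 0.4041  # hit
  → r_2 = 0.4041
beam 3: φ=-45°, α=195°
  direction (-0.9659, -0.2588); cell (5,7); t to first gridline: x 0.3623, y 1.2750 (then +1.0353 / +3.8637)
    (4,7) via x @ 0.3623  # hit
  → r_3 = 0.3623
beam 4: φ=0°, α=240°
  direction (-0.5000, -0.8660); cell (5,7); t to first gridline: x 0.7000, y 0.3811 (then +2.0000 / +1.1547)
    (5,6) via y @ 0.3811
    (4,6) via x @ 0.7000
    (4,5) via y @ 1.5358  # hit
  → r_4 = 1.5358
beam 5: φ=45°, α=285°
  direction (0.2588, -0.9659); cell (5,7); t to first gridline: x 2.5114, y 0.3416 (then +3.8637 / +1.0353)
    (5,6) via y @ 0.3416
    (5,5) via y @ 1.3769
    (5,4) via y @ 2.4122  # hit
  → r_5 = 2.4122
beam 6: φ=90°, α=330°
  direction (0.8660, -0.5000); cell (5,7); t to first gridline: x 0.7506, y 0.6600 (then +1.1547 / +2.0000)
    (5,6) via y @ 0.6600
    (6,6) via x @ 0.7506  # hit
  → r_6 = 0.7506
beam 7: φ=135°, α=15°
  direction (0.9659, 0.2588); cell (5,7); t to first gridline: x 0.6729, y 2.5887 (then +1.0353 / +3.8637)
    (6,7) via x @ 0.6729  # hit
  → r_7 = 0.6729

ranges = [0.6936, 0.4041, 0.3623, 1.5358, 2.4122, 0.7506, 0.6729]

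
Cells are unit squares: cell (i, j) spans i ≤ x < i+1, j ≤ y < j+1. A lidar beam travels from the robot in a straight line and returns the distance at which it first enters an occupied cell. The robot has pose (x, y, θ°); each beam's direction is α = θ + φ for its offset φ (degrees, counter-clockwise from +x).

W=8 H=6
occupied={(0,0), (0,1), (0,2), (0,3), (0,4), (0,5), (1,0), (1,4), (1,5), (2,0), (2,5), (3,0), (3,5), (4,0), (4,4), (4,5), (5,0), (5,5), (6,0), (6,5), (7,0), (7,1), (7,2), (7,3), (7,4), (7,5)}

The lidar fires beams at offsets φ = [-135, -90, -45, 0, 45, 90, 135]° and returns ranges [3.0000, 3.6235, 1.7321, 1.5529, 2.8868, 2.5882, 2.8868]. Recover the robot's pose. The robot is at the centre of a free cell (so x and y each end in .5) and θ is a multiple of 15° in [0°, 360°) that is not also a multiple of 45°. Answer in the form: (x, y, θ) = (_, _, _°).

(x, y, θ) = (4.5, 2.5, 285°)

Enumerate (i+0.5, j+0.5, θ) over the 22 free cells and 16 admissible headings. For each, cast all 7 beams and compare to the given ranges.
  (6.5, 2.5, 60°): beam 1 = 1.5529 ≠ 3.0000 ✗
  (5.5, 1.5, 255°): beam 1 = 2.8868 ≠ 3.0000 ✗
  (6.5, 1.5, 105°): beam 1 = 0.5774 ≠ 3.0000 ✗
  (3.5, 2.5, 330°): beam 1 = 2.5882 ≠ 3.0000 ✗
  …
  (4.5, 2.5, 285°): r_1=3.0000, r_2=3.6235, r_3=1.7321, r_4=1.5529, r_5=2.8868, r_6=2.5882, r_7=2.8868 — all match ✓
Unique over the lattice → pose = (4.5, 2.5, 285°).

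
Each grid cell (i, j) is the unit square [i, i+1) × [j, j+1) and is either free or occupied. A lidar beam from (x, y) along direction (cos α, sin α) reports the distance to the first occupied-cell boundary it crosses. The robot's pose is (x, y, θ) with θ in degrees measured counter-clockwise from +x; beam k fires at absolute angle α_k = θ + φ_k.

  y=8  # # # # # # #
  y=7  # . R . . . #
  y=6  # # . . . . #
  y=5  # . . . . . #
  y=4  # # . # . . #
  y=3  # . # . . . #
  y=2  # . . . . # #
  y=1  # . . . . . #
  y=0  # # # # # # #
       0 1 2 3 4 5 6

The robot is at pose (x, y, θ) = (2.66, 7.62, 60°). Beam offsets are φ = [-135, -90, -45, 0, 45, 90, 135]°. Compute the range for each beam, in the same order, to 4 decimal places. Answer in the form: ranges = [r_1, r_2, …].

beam 1: φ=-135°, α=285°
  d=(0.2588,-0.9659)  start (2,7)  tX=1.3137 tY=0.6419  stride 1/|dx|=3.8637 1/|dy|=1.0353
    cross y-line → (2,6), t=0.6419
    cross x-line → (3,6), t=1.3137
    cross y-line → (3,5), t=1.6771
    cross y-line → (3,4), t=2.7124 (wall)
  → r_1 = 2.7124
beam 2: φ=-90°, α=330°
  d=(0.8660,-0.5000)  start (2,7)  tX=0.3926 tY=1.2400  stride 1/|dx|=1.1547 1/|dy|=2.0000
    cross x-line → (3,7), t=0.3926
    cross y-line → (3,6), t=1.2400
    cross x-line → (4,6), t=1.5473
    cross x-line → (5,6), t=2.7020
    cross y-line → (5,5), t=3.2400
    cross x-line → (6,5), t=3.8567 (wall)
  → r_2 = 3.8567
beam 3: φ=-45°, α=15°
  d=(0.9659,0.2588)  start (2,7)  tX=0.3520 tY=1.4682  stride 1/|dx|=1.0353 1/|dy|=3.8637
    cross x-line → (3,7), t=0.3520
    cross x-line → (4,7), t=1.3873
    cross y-line → (4,8), t=1.4682 (wall)
  → r_3 = 1.4682
beam 4: φ=0°, α=60°
  d=(0.5000,0.8660)  start (2,7)  tX=0.6800 tY=0.4388  stride 1/|dx|=2.0000 1/|dy|=1.1547
    cross y-line → (2,8), t=0.4388 (wall)
  → r_4 = 0.4388
beam 5: φ=45°, α=105°
  d=(-0.2588,0.9659)  start (2,7)  tX=2.5500 tY=0.3934  stride 1/|dx|=3.8637 1/|dy|=1.0353
    cross y-line → (2,8), t=0.3934 (wall)
  → r_5 = 0.3934
beam 6: φ=90°, α=150°
  d=(-0.8660,0.5000)  start (2,7)  tX=0.7621 tY=0.7600  stride 1/|dx|=1.1547 1/|dy|=2.0000
    cross y-line → (2,8), t=0.7600 (wall)
  → r_6 = 0.7600
beam 7: φ=135°, α=195°
  d=(-0.9659,-0.2588)  start (2,7)  tX=0.6833 tY=2.3955  stride 1/|dx|=1.0353 1/|dy|=3.8637
    cross x-line → (1,7), t=0.6833
    cross x-line → (0,7), t=1.7186 (wall)
  → r_7 = 1.7186

ranges = [2.7124, 3.8567, 1.4682, 0.4388, 0.3934, 0.7600, 1.7186]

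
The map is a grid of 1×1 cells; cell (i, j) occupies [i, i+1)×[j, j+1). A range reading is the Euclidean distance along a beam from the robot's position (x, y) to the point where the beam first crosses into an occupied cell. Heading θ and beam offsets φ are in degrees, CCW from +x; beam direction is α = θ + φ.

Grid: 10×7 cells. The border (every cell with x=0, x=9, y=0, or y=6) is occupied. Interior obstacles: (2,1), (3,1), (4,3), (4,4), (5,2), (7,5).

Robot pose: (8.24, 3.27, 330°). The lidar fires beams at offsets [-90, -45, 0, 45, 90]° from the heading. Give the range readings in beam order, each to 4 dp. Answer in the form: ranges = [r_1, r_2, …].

ranges = [2.6212, 2.3501, 0.8776, 0.7868, 1.5200]

beam 1: φ=-90°, α=240°
  direction (-0.5000, -0.8660); cell (8,3); t to first gridline: x 0.4800, y 0.3118 (then +2.0000 / +1.1547)
    (8,2) via y @ 0.3118
    (7,2) via x @ 0.4800
    (7,1) via y @ 1.4665
    (6,1) via x @ 2.4800
    (6,0) via y @ 2.6212  # hit
  → r_1 = 2.6212
beam 2: φ=-45°, α=285°
  direction (0.2588, -0.9659); cell (8,3); t to first gridline: x 2.9364, y 0.2795 (then +3.8637 / +1.0353)
    (8,2) via y @ 0.2795
    (8,1) via y @ 1.3148
    (8,0) via y @ 2.3501  # hit
  → r_2 = 2.3501
beam 3: φ=0°, α=330°
  direction (0.8660, -0.5000); cell (8,3); t to first gridline: x 0.8776, y 0.5400 (then +1.1547 / +2.0000)
    (8,2) via y @ 0.5400
    (9,2) via x @ 0.8776  # hit
  → r_3 = 0.8776
beam 4: φ=45°, α=15°
  direction (0.9659, 0.2588); cell (8,3); t to first gridline: x 0.7868, y 2.8205 (then +1.0353 / +3.8637)
    (9,3) via x @ 0.7868  # hit
  → r_4 = 0.7868
beam 5: φ=90°, α=60°
  direction (0.5000, 0.8660); cell (8,3); t to first gridline: x 1.5200, y 0.8429 (then +2.0000 / +1.1547)
    (8,4) via y @ 0.8429
    (9,4) via x @ 1.5200  # hit
  → r_5 = 1.5200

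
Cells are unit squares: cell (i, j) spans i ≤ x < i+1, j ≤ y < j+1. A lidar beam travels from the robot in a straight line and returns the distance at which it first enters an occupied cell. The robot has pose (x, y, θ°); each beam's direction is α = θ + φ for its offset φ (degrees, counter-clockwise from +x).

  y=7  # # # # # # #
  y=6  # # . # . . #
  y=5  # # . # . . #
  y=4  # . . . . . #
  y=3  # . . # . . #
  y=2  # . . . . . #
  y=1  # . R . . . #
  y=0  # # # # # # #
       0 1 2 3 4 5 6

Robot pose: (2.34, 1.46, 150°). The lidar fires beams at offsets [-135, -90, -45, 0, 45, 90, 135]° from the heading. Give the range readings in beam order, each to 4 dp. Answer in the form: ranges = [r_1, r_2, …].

ranges = [3.7891, 1.7782, 3.6649, 1.5473, 1.3873, 0.5312, 0.4762]

beam 1: φ=-135°, α=15°
  dir = (cos 15°, sin 15°) = (0.9659, 0.2588); from cell (2,1)
  next x-line at t=0.6833, next y-line at t=2.0864; Δt_x=1.0353, Δt_y=3.8637
    x: enter (3,1) at t=0.6833
    x: enter (4,1) at t=1.7186
    y: enter (4,2) at t=2.0864
    x: enter (5,2) at t=2.7538
    x: enter (6,2) at t=3.7891 ← occupied
  → r_1 = 3.7891
beam 2: φ=-90°, α=60°
  dir = (cos 60°, sin 60°) = (0.5000, 0.8660); from cell (2,1)
  next x-line at t=1.3200, next y-line at t=0.6235; Δt_x=2.0000, Δt_y=1.1547
    y: enter (2,2) at t=0.6235
    x: enter (3,2) at t=1.3200
    y: enter (3,3) at t=1.7782 ← occupied
  → r_2 = 1.7782
beam 3: φ=-45°, α=105°
  dir = (cos 105°, sin 105°) = (-0.2588, 0.9659); from cell (2,1)
  next x-line at t=1.3137, next y-line at t=0.5590; Δt_x=3.8637, Δt_y=1.0353
    y: enter (2,2) at t=0.5590
    x: enter (1,2) at t=1.3137
    y: enter (1,3) at t=1.5943
    y: enter (1,4) at t=2.6296
    y: enter (1,5) at t=3.6649 ← occupied
  → r_3 = 3.6649
beam 4: φ=0°, α=150°
  dir = (cos 150°, sin 150°) = (-0.8660, 0.5000); from cell (2,1)
  next x-line at t=0.3926, next y-line at t=1.0800; Δt_x=1.1547, Δt_y=2.0000
    x: enter (1,1) at t=0.3926
    y: enter (1,2) at t=1.0800
    x: enter (0,2) at t=1.5473 ← occupied
  → r_4 = 1.5473
beam 5: φ=45°, α=195°
  dir = (cos 195°, sin 195°) = (-0.9659, -0.2588); from cell (2,1)
  next x-line at t=0.3520, next y-line at t=1.7773; Δt_x=1.0353, Δt_y=3.8637
    x: enter (1,1) at t=0.3520
    x: enter (0,1) at t=1.3873 ← occupied
  → r_5 = 1.3873
beam 6: φ=90°, α=240°
  dir = (cos 240°, sin 240°) = (-0.5000, -0.8660); from cell (2,1)
  next x-line at t=0.6800, next y-line at t=0.5312; Δt_x=2.0000, Δt_y=1.1547
    y: enter (2,0) at t=0.5312 ← occupied
  → r_6 = 0.5312
beam 7: φ=135°, α=285°
  dir = (cos 285°, sin 285°) = (0.2588, -0.9659); from cell (2,1)
  next x-line at t=2.5500, next y-line at t=0.4762; Δt_x=3.8637, Δt_y=1.0353
    y: enter (2,0) at t=0.4762 ← occupied
  → r_7 = 0.4762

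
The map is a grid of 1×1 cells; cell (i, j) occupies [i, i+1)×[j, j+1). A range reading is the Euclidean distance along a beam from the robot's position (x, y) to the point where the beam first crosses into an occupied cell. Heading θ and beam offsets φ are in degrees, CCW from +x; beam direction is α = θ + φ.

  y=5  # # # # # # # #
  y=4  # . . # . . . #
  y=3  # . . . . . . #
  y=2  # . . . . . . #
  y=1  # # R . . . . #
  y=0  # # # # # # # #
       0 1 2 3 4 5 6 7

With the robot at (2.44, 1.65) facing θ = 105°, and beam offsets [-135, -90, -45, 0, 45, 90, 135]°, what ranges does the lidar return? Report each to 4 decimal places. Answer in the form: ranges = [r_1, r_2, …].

ranges = [1.3000, 4.7209, 2.7135, 3.4682, 0.5081, 0.4555, 0.7506]

beam 1: φ=-135°, α=330°
  d=(0.8660,-0.5000)  start (2,1)  tX=0.6466 tY=1.3000  stride 1/|dx|=1.1547 1/|dy|=2.0000
    cross x-line → (3,1), t=0.6466
    cross y-line → (3,0), t=1.3000 (wall)
  → r_1 = 1.3000
beam 2: φ=-90°, α=15°
  d=(0.9659,0.2588)  start (2,1)  tX=0.5798 tY=1.3523  stride 1/|dx|=1.0353 1/|dy|=3.8637
    cross x-line → (3,1), t=0.5798
    cross y-line → (3,2), t=1.3523
    cross x-line → (4,2), t=1.6150
    cross x-line → (5,2), t=2.6503
    cross x-line → (6,2), t=3.6856
    cross x-line → (7,2), t=4.7209 (wall)
  → r_2 = 4.7209
beam 3: φ=-45°, α=60°
  d=(0.5000,0.8660)  start (2,1)  tX=1.1200 tY=0.4041  stride 1/|dx|=2.0000 1/|dy|=1.1547
    cross y-line → (2,2), t=0.4041
    cross x-line → (3,2), t=1.1200
    cross y-line → (3,3), t=1.5588
    cross y-line → (3,4), t=2.7135 (wall)
  → r_3 = 2.7135
beam 4: φ=0°, α=105°
  d=(-0.2588,0.9659)  start (2,1)  tX=1.7000 tY=0.3623  stride 1/|dx|=3.8637 1/|dy|=1.0353
    cross y-line → (2,2), t=0.3623
    cross y-line → (2,3), t=1.3976
    cross x-line → (1,3), t=1.7000
    cross y-line → (1,4), t=2.4329
    cross y-line → (1,5), t=3.4682 (wall)
  → r_4 = 3.4682
beam 5: φ=45°, α=150°
  d=(-0.8660,0.5000)  start (2,1)  tX=0.5081 tY=0.7000  stride 1/|dx|=1.1547 1/|dy|=2.0000
    cross x-line → (1,1), t=0.5081 (wall)
  → r_5 = 0.5081
beam 6: φ=90°, α=195°
  d=(-0.9659,-0.2588)  start (2,1)  tX=0.4555 tY=2.5114  stride 1/|dx|=1.0353 1/|dy|=3.8637
    cross x-line → (1,1), t=0.4555 (wall)
  → r_6 = 0.4555
beam 7: φ=135°, α=240°
  d=(-0.5000,-0.8660)  start (2,1)  tX=0.8800 tY=0.7506  stride 1/|dx|=2.0000 1/|dy|=1.1547
    cross y-line → (2,0), t=0.7506 (wall)
  → r_7 = 0.7506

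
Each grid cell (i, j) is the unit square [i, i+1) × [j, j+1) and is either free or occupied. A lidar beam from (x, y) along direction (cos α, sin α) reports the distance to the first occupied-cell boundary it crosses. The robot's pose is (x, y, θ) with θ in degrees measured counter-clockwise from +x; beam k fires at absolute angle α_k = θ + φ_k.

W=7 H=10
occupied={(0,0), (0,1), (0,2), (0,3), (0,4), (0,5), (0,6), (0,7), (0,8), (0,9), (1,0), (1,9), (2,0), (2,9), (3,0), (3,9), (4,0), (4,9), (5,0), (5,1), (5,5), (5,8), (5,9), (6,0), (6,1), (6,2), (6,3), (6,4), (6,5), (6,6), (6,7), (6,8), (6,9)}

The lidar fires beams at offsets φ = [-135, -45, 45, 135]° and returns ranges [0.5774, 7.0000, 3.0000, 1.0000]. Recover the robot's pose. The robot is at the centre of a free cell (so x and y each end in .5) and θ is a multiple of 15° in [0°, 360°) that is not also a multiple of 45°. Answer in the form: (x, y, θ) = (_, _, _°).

(x, y, θ) = (1.5, 7.5, 345°)

The pose lattice has 37·16 = 592 candidates. Test each by forward raycasting.
  (2.5, 5.5, 150°): beam 1 = 3.6235 ≠ 0.5774 ✗
  (1.5, 2.5, 150°): beam 1 = 4.6587 ≠ 0.5774 ✗
  (4.5, 6.5, 15°): beam 1 = 6.3509 ≠ 0.5774 ✗
  (4.5, 1.5, 255°): beam 1 = 7.0000 ≠ 0.5774 ✗
  …
  (1.5, 7.5, 345°): r_1=0.5774, r_2=7.0000, r_3=3.0000, r_4=1.0000 — all match ✓
Only this pose fits every beam.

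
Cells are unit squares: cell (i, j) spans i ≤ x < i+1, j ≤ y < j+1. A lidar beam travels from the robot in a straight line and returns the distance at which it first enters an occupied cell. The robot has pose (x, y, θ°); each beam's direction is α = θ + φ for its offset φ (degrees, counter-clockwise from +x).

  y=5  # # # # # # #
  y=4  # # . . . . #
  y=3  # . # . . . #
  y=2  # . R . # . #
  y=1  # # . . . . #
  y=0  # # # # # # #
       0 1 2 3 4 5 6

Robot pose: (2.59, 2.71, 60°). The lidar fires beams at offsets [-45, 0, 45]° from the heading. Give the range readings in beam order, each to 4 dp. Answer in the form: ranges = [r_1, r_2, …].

ranges = [3.5303, 0.3349, 0.3002]

beam 1: φ=-45°, α=15°
  d=(0.9659,0.2588)  start (2,2)  tX=0.4245 tY=1.1205  stride 1/|dx|=1.0353 1/|dy|=3.8637
    cross x-line → (3,2), t=0.4245
    cross y-line → (3,3), t=1.1205
    cross x-line → (4,3), t=1.4597
    cross x-line → (5,3), t=2.4950
    cross x-line → (6,3), t=3.5303 (wall)
  → r_1 = 3.5303
beam 2: φ=0°, α=60°
  d=(0.5000,0.8660)  start (2,2)  tX=0.8200 tY=0.3349  stride 1/|dx|=2.0000 1/|dy|=1.1547
    cross y-line → (2,3), t=0.3349 (wall)
  → r_2 = 0.3349
beam 3: φ=45°, α=105°
  d=(-0.2588,0.9659)  start (2,2)  tX=2.2796 tY=0.3002  stride 1/|dx|=3.8637 1/|dy|=1.0353
    cross y-line → (2,3), t=0.3002 (wall)
  → r_3 = 0.3002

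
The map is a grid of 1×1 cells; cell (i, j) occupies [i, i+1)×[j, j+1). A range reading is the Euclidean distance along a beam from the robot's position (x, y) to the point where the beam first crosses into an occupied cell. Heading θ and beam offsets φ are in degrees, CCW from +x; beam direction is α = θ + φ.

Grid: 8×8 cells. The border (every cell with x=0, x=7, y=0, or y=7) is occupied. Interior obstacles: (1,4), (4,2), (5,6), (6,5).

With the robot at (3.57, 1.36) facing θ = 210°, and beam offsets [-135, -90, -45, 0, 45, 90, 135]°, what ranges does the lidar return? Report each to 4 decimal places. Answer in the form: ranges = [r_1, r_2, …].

beam 1: φ=-135°, α=75°
  cosα=0.2588 sinα=0.9659 | (3,1) | tMaxX 1.6614 tMaxY 0.6626 | tΔX 3.8637 tΔY 1.0353
    t=0.6626 [y] (3,2)
    t=1.6614 [x] (4,2) — stop
  → r_1 = 1.6614
beam 2: φ=-90°, α=120°
  cosα=-0.5000 sinα=0.8660 | (3,1) | tMaxX 1.1400 tMaxY 0.7390 | tΔX 2.0000 tΔY 1.1547
    t=0.7390 [y] (3,2)
    t=1.1400 [x] (2,2)
    t=1.8937 [y] (2,3)
    t=3.0484 [y] (2,4)
    t=3.1400 [x] (1,4) — stop
  → r_2 = 3.1400
beam 3: φ=-45°, α=165°
  cosα=-0.9659 sinα=0.2588 | (3,1) | tMaxX 0.5901 tMaxY 2.4728 | tΔX 1.0353 tΔY 3.8637
    t=0.5901 [x] (2,1)
    t=1.6254 [x] (1,1)
    t=2.4728 [y] (1,2)
    t=2.6607 [x] (0,2) — stop
  → r_3 = 2.6607
beam 4: φ=0°, α=210°
  cosα=-0.8660 sinα=-0.5000 | (3,1) | tMaxX 0.6582 tMaxY 0.7200 | tΔX 1.1547 tΔY 2.0000
    t=0.6582 [x] (2,1)
    t=0.7200 [y] (2,0) — stop
  → r_4 = 0.7200
beam 5: φ=45°, α=255°
  cosα=-0.2588 sinα=-0.9659 | (3,1) | tMaxX 2.2023 tMaxY 0.3727 | tΔX 3.8637 tΔY 1.0353
    t=0.3727 [y] (3,0) — stop
  → r_5 = 0.3727
beam 6: φ=90°, α=300°
  cosα=0.5000 sinα=-0.8660 | (3,1) | tMaxX 0.8600 tMaxY 0.4157 | tΔX 2.0000 tΔY 1.1547
    t=0.4157 [y] (3,0) — stop
  → r_6 = 0.4157
beam 7: φ=135°, α=345°
  cosα=0.9659 sinα=-0.2588 | (3,1) | tMaxX 0.4452 tMaxY 1.3909 | tΔX 1.0353 tΔY 3.8637
    t=0.4452 [x] (4,1)
    t=1.3909 [y] (4,0) — stop
  → r_7 = 1.3909

ranges = [1.6614, 3.1400, 2.6607, 0.7200, 0.3727, 0.4157, 1.3909]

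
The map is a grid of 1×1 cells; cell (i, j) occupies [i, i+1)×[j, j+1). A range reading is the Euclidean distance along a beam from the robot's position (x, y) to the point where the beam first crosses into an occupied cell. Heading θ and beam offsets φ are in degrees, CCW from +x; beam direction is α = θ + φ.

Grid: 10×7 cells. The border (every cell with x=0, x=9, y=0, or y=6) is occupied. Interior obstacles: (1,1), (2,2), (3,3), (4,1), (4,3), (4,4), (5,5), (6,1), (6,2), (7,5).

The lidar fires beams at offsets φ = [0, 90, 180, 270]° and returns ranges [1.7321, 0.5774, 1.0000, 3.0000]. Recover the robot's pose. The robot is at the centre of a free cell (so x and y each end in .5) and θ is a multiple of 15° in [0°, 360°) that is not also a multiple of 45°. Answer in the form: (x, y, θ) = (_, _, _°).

(x, y, θ) = (2.5, 5.5, 330°)

Enumerate (i+0.5, j+0.5, θ) over the 30 free cells and 16 admissible headings. For each, cast all 4 beams and compare to the given ranges.
  (1.5, 2.5, 15°): beam 1 = 0.5176 ≠ 1.7321 ✗
  (3.5, 1.5, 150°): beam 1 = 1.0000 ≠ 1.7321 ✗
  (3.5, 2.5, 210°): beam 1 = 0.5774 ≠ 1.7321 ✗
  …
  (2.5, 5.5, 330°): r_1=1.7321, r_2=0.5774, r_3=1.0000, r_4=3.0000 — all match ✓
No second candidate reproduces the full scan.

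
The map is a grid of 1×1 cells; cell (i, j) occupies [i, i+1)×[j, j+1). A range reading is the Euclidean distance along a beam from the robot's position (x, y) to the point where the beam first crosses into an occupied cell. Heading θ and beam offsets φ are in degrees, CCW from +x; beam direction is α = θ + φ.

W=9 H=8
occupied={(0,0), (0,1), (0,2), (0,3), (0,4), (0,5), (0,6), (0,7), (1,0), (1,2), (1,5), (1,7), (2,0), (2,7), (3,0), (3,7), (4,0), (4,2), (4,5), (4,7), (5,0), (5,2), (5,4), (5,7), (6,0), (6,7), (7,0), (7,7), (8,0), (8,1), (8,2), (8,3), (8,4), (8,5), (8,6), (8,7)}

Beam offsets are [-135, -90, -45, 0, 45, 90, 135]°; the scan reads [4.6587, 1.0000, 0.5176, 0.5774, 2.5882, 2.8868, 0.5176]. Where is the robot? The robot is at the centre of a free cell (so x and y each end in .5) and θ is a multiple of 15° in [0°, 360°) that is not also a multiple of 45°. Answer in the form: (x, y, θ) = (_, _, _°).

Enumerate (i+0.5, j+0.5, θ) over the 36 free cells and 16 admissible headings. For each, cast all 7 beams and compare to the given ranges.
  (4.5, 6.5, 255°): beam 1 = 0.5774 ≠ 4.6587 ✗
  (3.5, 2.5, 210°): beam 1 = 2.5882 ≠ 4.6587 ✗
  (4.5, 6.5, 195°): beam 1 = 0.5774 ≠ 4.6587 ✗
  (5.5, 5.5, 255°): beam 1 = 1.7321 ≠ 4.6587 ✗
  …
  (5.5, 3.5, 300°): r_1=4.6587, r_2=1.0000, r_3=0.5176, r_4=0.5774, r_5=2.5882, r_6=2.8868, r_7=0.5176 — all match ✓
No second candidate reproduces the full scan.

(x, y, θ) = (5.5, 3.5, 300°)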